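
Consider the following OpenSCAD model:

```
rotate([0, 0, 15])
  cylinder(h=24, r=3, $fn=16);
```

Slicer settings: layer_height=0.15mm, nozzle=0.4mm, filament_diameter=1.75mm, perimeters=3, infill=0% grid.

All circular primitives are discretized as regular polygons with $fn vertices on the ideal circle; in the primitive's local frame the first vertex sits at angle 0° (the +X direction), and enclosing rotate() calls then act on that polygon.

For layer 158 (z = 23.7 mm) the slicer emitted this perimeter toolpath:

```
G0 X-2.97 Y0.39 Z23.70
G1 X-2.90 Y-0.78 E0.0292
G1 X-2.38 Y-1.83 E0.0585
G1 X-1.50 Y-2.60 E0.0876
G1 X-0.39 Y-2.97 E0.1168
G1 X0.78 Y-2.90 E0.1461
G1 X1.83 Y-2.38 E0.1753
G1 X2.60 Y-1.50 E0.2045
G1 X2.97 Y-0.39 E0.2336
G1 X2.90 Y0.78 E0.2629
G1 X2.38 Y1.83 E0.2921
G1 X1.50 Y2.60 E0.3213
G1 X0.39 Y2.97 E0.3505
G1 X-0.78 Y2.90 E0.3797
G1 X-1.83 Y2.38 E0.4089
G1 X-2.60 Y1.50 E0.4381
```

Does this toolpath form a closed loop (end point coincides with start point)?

no

Start point (G0): (-2.97, 0.39). End point (last G1): the path does not return to the start — open.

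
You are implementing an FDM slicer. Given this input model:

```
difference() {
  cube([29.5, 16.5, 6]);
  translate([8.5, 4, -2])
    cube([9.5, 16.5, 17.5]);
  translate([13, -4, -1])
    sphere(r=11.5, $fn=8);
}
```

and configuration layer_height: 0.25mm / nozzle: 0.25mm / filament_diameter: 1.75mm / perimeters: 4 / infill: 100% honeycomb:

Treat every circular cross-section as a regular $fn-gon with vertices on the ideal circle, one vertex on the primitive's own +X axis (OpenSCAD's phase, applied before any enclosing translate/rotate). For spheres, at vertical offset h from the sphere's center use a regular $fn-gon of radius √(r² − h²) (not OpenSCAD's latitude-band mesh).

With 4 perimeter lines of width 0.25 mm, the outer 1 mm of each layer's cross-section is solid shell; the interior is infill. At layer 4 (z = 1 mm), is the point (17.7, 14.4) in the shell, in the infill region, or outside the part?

outside

At z = 1 mm: the cube is present — its section is the full 29.5×16.5 rectangle; the cube at (8.5, 4) (footprint 9.5×16.5) is included at this height; the r=11.5 sphere at (13, -4) slices to a regular 8-gon of circumradius 11.325 (√(r²−h²) with h=2 from center); Taking the first minus the rest: starting from the 29.5×16.5 cube, the 9.5×16.5 cube at (8.5, 4) partially overlaps it — only the 118.75 mm² overlap (of its 156.75 mm²) is removed, clipping the outline; the r=11.5 sphere at (13, -4) partially overlaps it — only the 75.19 mm² overlap (of its 362.75 mm²) is removed, clipping the outline — 2 connected regions. Overall, the cross-section has 2 separate islands. The nearest boundary edge runs (18.00, 5.25)→(18.00, 16.50); distance from the point to it = 0.30 mm. The point is not inside any of the regions above, so it lies outside the cross-section (0.30 mm from the nearest boundary).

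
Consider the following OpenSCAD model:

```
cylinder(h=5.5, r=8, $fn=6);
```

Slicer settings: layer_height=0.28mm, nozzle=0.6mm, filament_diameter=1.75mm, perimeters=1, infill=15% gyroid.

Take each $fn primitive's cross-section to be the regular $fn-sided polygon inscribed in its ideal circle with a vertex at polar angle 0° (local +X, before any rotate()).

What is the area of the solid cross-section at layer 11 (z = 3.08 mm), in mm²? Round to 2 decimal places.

166.28 mm²

At z = 3.08 mm: the r=8 cylinder gives a regular 6-gon of circumradius 8 (constant along its height) (area = (6/2)·8.000²·sin(360°/6) = 166.28 mm²). Overall, the cross-section is a single solid region. Net area = 166.28 mm².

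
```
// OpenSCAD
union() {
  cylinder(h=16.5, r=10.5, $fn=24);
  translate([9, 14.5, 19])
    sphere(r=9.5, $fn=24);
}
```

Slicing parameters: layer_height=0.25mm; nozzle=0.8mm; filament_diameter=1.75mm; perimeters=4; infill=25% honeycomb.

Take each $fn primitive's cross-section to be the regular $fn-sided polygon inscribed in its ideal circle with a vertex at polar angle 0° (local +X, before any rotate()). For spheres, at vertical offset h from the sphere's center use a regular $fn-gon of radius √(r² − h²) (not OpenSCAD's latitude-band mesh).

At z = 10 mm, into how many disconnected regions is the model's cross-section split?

2

At z = 10 mm: the cylinder: section is a regular 24-gon, circumradius r=10.5; the r=9.5 sphere at (9, 14.5) slices to a regular 24-gon of circumradius 3.041 (√(r²−h²) with h=9 from center); Combining (union): the 2 present regions are separate (no shared area or edge), so areas and boundary lengths simply add and each stays a separate island — 2 connected regions. The result has 2 disconnected regions.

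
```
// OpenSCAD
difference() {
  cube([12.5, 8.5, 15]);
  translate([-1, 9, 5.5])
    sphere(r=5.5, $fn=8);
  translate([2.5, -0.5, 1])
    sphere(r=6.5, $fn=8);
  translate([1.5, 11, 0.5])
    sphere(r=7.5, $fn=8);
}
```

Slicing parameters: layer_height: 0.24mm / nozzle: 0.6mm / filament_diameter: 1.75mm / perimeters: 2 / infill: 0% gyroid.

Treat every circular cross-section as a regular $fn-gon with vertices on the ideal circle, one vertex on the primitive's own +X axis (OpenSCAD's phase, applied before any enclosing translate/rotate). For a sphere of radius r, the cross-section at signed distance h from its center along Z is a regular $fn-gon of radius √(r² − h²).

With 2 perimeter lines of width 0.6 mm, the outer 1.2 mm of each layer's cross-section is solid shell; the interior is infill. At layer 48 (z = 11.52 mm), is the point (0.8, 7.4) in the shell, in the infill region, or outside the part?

shell

At z = 11.52 mm: the cube (footprint 12.5×8.5) is included at this height; the sphere at (-1, 9) is absent (|z−center|=6.020 > r=5.5); the sphere at (2.5, -0.5) is not intersected at this z (|z−center|=10.520 > r=6.5); the sphere at (1.5, 11) does not reach this height (|z−center|=11.020 > r=7.5); Subtracting the remaining from the first: none of the subtracted shapes is present at this height, so the 12.5×8.5 cube is unchanged — 1 connected region. Overall, the cross-section is a single solid region. The nearest boundary edge runs (0.00, 8.50)→(0.00, 0.00); distance from the point to it = 0.80 mm. The point is inside the cross-section, 0.80 mm from the nearest boundary — within the 1.2 mm shell band (2 × 0.6).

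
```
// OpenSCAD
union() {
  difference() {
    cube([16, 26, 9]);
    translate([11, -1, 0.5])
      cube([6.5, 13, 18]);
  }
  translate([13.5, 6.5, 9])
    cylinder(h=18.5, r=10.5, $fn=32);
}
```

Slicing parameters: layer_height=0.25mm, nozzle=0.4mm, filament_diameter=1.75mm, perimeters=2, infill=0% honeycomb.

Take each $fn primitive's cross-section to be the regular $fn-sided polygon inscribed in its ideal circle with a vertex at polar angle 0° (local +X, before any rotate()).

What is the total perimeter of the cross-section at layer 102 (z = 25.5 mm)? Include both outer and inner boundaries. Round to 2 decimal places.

At z = 25.5 mm: the cube is absent (z outside [0, 9]); the cube at (11, -1) is absent (z outside [0.5, 18.5]); Taking the first minus the rest: the first operand is absent here, so nothing remains; the r=10.5 cylinder at (13.5, 6.5) contributes a regular 32-gon of circumradius 10.5 (perimeter = 2·32·10.500·sin(180°/32) = 65.87 mm); Merging all regions: only the r=10.5 cylinder at (13.5, 6.5) is present, so the union is just that shape — boundary = 65.87 mm. Overall, the cross-section is a single solid region. Total boundary length (outer) = 65.87 mm.

65.87 mm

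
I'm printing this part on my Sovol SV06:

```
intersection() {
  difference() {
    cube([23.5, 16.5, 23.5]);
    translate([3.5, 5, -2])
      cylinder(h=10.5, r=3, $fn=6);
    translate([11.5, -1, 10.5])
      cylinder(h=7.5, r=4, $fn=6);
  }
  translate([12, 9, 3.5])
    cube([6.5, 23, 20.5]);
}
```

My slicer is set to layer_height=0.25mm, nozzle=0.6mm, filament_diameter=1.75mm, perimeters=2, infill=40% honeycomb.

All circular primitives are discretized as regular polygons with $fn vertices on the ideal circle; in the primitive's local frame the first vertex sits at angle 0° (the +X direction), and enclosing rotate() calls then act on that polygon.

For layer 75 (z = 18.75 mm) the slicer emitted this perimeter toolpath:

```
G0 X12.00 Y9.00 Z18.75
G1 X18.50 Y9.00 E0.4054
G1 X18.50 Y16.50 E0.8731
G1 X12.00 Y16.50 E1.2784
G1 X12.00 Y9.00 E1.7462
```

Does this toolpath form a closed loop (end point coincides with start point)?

Start point (G0): (12.00, 9.00). End point (last G1): the path returns to the start — closed.

yes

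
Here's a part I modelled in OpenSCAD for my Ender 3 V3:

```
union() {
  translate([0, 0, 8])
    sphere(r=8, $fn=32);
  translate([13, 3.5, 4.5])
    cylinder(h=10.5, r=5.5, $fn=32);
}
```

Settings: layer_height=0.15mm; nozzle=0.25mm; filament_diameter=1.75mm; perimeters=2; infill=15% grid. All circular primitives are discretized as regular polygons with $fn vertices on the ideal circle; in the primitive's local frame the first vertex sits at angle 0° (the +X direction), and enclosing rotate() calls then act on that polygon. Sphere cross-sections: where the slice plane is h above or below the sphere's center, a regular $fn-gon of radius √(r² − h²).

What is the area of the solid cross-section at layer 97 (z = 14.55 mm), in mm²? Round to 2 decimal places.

160.28 mm²

At z = 14.55 mm: the r=8 sphere slices to a regular 32-gon of circumradius 4.593 (√(r²−h²) with h=6.55 from center) (area = (32/2)·4.593²·sin(360°/32) = 65.85 mm²); the cylinder at (13, 3.5): section is a regular 32-gon, circumradius r=5.5 (area = (32/2)·5.500²·sin(360°/32) = 94.42 mm²); Combining (union): the 2 present regions are separate (no shared area or edge), so areas and boundary lengths simply add and each stays a separate island — area = 160.28 mm². Overall, the cross-section has 2 separate islands. Net area = 160.28 mm².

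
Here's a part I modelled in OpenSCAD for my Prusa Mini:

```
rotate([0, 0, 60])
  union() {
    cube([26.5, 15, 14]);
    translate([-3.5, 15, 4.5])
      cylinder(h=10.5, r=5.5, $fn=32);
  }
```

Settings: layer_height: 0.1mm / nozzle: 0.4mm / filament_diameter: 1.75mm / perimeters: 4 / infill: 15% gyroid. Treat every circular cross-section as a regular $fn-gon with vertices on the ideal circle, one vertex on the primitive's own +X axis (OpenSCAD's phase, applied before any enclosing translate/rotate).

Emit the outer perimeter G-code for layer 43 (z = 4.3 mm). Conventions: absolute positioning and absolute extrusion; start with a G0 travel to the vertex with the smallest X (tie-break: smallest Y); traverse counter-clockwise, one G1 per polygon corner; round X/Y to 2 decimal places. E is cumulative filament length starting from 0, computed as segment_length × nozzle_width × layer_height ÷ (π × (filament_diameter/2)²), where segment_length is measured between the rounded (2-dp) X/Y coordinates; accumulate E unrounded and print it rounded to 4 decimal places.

G0 X-12.99 Y7.50 Z4.30
G1 X0.00 Y0.00 E0.2494
G1 X13.25 Y22.95 E0.6901
G1 X0.26 Y30.45 E0.9396
G1 X-12.99 Y7.50 E1.3803

At z = 4.3 mm: the cube (footprint 26.5×15) is included at this height; the cylinder at (-3.5, 15) is not intersected at this z (z outside [4.5, 15]); Combining (union): only the 26.5×15 cube is present, so the union is just that shape — 1 connected region; (rotated 60° about Z; rotation is an isometry so areas/perimeters/island counts are preserved). The outline is a single polygon with 4 vertices. Extrusion per mm of travel: 0.4 × 0.1 / (π × 0.875²) = 0.016630. Accumulating E over each segment gives final E = 1.3803.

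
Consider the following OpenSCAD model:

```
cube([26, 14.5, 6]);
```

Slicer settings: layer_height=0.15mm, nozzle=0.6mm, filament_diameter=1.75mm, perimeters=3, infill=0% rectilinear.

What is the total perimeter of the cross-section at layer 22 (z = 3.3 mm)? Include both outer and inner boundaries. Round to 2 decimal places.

81.00 mm

At z = 3.3 mm: the cube is present — its section is the full 26×14.5 rectangle (perimeter 81.00 mm). Overall, the cross-section is a single solid region. Total boundary length (outer) = 81.00 mm.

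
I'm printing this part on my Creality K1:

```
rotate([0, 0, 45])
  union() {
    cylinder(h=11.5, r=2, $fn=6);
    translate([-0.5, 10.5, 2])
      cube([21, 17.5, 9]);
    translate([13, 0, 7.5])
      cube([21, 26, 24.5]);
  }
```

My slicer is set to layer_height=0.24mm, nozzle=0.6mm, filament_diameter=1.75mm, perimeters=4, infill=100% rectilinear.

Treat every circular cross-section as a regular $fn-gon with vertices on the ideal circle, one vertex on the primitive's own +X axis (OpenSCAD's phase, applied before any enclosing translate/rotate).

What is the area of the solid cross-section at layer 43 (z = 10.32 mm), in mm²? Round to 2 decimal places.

807.64 mm²

At z = 10.32 mm: the r=2 cylinder gives a regular 6-gon of circumradius 2 (constant along its height) (area = (6/2)·2.000²·sin(360°/6) = 10.39 mm²); the cube at (-0.5, 10.5) is present — its section is the full 21×17.5 rectangle (area 367.50 mm²); the 21×26 cube at (13, 0) contributes its full rectangle (area 546.00 mm²); Combining (union): the regions partially overlap — summed areas 923.89 mm² minus the doubly-counted overlap 116.25 mm² gives 807.64 mm² — area = 807.64 mm²; (rotated 45° about Z; rotation is an isometry so areas/perimeters/island counts are preserved). Overall, the cross-section has 2 separate islands. Net area = 807.64 mm².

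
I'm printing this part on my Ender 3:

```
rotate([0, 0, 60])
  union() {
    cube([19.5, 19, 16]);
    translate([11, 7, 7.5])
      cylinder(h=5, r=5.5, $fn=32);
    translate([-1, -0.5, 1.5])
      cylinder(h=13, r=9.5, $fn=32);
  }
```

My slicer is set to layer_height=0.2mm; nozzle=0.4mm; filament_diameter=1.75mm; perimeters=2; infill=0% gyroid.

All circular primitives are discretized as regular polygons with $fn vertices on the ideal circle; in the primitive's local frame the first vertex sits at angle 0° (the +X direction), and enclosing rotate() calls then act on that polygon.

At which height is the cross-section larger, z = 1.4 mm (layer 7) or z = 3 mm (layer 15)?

Layer 7 (z = 1.4): the cube (footprint 19.5×19) is included at this height (area 370.50 mm²); the cylinder at (11, 7) is absent (z outside [7.5, 12.5]); the cylinder at (-1, -0.5) does not reach this height (z outside [1.5, 14.5]); Taking the union: only the 19.5×19 cube is present, so the union is just that shape — area = 370.50 mm²; (whole slice rotated 60° about Z — lengths, areas and connectivity unchanged). So its area = 370.50 mm². Layer 15 (z = 3): the 19.5×19 cube contributes its full rectangle (area 370.50 mm²); the cylinder at (11, 7) is not intersected at this z (z outside [7.5, 12.5]); the r=9.5 cylinder at (-1, -0.5) contributes a regular 32-gon of circumradius 9.5 (area = (32/2)·9.500²·sin(360°/32) = 281.71 mm²); Taking the union: the regions partially overlap — summed areas 652.21 mm² minus the doubly-counted overlap 56.74 mm² gives 595.47 mm² — area = 595.47 mm²; (whole slice rotated 60° about Z — lengths, areas and connectivity unchanged). So its area = 595.47 mm². Layer 15 is larger (595.47 vs 370.50 mm²).

layer 15 (z = 3 mm)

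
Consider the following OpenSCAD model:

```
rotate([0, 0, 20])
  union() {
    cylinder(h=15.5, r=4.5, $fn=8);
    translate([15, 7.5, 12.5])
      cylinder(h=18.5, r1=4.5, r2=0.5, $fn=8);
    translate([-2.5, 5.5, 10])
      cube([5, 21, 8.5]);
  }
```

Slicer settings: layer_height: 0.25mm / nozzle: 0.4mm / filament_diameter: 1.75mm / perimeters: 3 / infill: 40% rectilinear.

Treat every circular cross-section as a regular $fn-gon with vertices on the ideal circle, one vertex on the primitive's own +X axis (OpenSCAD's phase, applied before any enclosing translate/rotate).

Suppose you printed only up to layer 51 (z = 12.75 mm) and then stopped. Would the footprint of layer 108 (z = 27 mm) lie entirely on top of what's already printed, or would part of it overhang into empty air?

Compare the two slices. At z = 12.75: the cylinder: section is a regular 8-gon, circumradius r=4.5 (area = (8/2)·4.500²·sin(360°/8) = 57.28 mm²); the cone at (15, 7.5): at t=0.014 of its height the radius interpolates to r₁+(r₂−r₁)t = 4.446, giving a regular 8-gon of that circumradius (area = (8/2)·4.446²·sin(360°/8) = 55.91 mm²); the cube at (-2.5, 5.5) is present — its section is the full 5×21 rectangle (area 105.00 mm²); Merging all regions: the 3 present regions are separate (no shared area or edge), so areas and boundary lengths simply add and each stays a separate island — area = 218.18 mm²; (rotated 20° about Z; rotation is an isometry so areas/perimeters/island counts are preserved). At z = 27: the cylinder is not intersected at this z (z outside [0, 15.5]); the cone at (15, 7.5) (r1=4.5→r2=0.5) has section circumradius 1.365 here — a regular 8-gon (area = (8/2)·1.365²·sin(360°/8) = 5.27 mm²); the cube at (-2.5, 5.5) does not reach this height (z outside [10, 18.5]); Taking the union: only the cone at (15, 7.5) is present, so the union is just that shape — area = 5.27 mm²; (whole slice rotated 20° about Z — lengths, areas and connectivity unchanged). Checking containment: the cross-section at z = 27 is a subset of the cross-section at z = 12.75.

entirely on top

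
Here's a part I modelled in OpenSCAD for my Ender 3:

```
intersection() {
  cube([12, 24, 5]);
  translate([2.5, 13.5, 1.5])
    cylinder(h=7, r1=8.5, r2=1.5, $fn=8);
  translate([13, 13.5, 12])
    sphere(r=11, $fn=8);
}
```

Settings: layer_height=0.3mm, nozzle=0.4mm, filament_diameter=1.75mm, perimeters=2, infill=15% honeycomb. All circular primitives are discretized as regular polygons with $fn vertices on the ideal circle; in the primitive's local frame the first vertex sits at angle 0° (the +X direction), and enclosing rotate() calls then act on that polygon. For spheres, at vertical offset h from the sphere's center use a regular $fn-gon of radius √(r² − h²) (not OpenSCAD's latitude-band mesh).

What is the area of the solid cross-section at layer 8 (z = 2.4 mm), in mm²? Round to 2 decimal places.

At z = 2.4 mm: the cube is present — its section is the full 12×24 rectangle (area 288.00 mm²); the cone at (2.5, 13.5): at t=0.129 of its height the radius interpolates to r₁+(r₂−r₁)t = 7.600, giving a regular 8-gon of that circumradius (area = (8/2)·7.600²·sin(360°/8) = 163.37 mm²); the sphere at (13, 13.5): section is a regular 8-gon, circumradius = √(r²−h²) = √(11²−9.6²) = 5.370 (area = (8/2)·5.370²·sin(360°/8) = 81.57 mm²); Keeping only the common overlap: the cone at (2.5, 13.5) partially overlaps the 12×24 cube; clipping to the common part keeps 117.10 mm²; the r=11 sphere at (13, 13.5) partially overlaps the running intersection; clipping to the common part keeps 7.37 mm² — area = 7.37 mm². Overall, the cross-section is a single solid region. Net area = 7.37 mm².

7.37 mm²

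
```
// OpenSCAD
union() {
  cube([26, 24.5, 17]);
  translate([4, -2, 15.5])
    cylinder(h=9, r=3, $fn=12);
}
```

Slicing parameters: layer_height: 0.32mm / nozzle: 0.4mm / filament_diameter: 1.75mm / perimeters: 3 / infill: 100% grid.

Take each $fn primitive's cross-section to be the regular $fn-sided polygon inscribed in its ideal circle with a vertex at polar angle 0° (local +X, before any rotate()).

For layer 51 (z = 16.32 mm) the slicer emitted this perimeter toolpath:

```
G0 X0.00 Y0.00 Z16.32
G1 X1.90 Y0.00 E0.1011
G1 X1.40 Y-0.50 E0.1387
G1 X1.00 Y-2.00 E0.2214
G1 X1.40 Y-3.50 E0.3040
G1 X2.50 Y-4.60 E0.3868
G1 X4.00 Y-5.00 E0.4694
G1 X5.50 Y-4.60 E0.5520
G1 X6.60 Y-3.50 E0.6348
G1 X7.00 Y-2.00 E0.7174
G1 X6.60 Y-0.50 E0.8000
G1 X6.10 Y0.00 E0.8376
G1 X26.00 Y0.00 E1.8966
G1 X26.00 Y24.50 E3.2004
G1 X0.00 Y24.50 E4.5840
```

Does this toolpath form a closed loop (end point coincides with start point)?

Start point (G0): (0.00, 0.00). End point (last G1): the path does not return to the start — open.

no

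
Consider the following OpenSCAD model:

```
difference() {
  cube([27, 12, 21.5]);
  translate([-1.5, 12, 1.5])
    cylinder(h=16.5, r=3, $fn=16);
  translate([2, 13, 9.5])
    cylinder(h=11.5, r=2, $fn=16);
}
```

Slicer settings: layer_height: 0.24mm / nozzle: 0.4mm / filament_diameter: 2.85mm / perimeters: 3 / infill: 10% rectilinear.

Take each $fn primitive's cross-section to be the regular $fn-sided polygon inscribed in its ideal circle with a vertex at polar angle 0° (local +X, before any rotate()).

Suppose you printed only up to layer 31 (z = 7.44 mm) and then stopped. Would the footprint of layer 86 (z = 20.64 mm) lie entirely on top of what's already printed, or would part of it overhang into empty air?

Compare the two slices. At z = 7.44: the cube is present — its section is the full 27×12 rectangle (area 324.00 mm²); the cylinder at (-1.5, 12): section is a regular 16-gon, circumradius r=3 (area = (16/2)·3.000²·sin(360°/16) = 27.55 mm²); the cylinder at (2, 13) is not intersected at this z (z outside [9.5, 21]); Subtracting the remaining from the first: starting from the 27×12 cube (324.00 mm²), the r=3 cylinder at (-1.5, 12) partially overlaps it — only the 2.64 mm² overlap (of its 27.55 mm²) is removed, clipping the outline — area = 321.36 mm². At z = 20.64: the 27×12 cube contributes its full rectangle (area 324.00 mm²); the cylinder at (-1.5, 12) is not intersected at this z (z outside [1.5, 18]); the r=2 cylinder at (2, 13) contributes a regular 16-gon of circumradius 2 (area = (16/2)·2.000²·sin(360°/16) = 12.25 mm²); Subtracting the remaining from the first: starting from the 27×12 cube (324.00 mm²), the r=2 cylinder at (2, 13) partially overlaps it — only the 2.35 mm² overlap (of its 12.25 mm²) is removed, clipping the outline — area = 321.65 mm². Checking containment: at z = 20.64 the cross-section extends beyond the z = 7.44 cross-section by about 2.02 mm².

part overhangs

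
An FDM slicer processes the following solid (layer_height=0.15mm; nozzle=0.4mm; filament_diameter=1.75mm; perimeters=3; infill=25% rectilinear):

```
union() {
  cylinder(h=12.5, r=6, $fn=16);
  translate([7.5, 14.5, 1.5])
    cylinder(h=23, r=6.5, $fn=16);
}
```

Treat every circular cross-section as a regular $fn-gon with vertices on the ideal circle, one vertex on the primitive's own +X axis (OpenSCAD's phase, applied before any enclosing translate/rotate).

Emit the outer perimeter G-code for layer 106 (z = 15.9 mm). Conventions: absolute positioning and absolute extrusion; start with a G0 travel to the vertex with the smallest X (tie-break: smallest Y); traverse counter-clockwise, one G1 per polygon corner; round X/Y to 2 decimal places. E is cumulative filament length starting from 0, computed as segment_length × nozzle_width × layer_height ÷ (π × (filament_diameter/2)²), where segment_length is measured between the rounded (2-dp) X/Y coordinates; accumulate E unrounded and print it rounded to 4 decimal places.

G0 X1.00 Y14.50 Z15.90
G1 X1.49 Y12.01 E0.0633
G1 X2.90 Y9.90 E0.1266
G1 X5.01 Y8.49 E0.1899
G1 X7.50 Y8.00 E0.2532
G1 X9.99 Y8.49 E0.3165
G1 X12.10 Y9.90 E0.3798
G1 X13.51 Y12.01 E0.4431
G1 X14.00 Y14.50 E0.5064
G1 X13.51 Y16.99 E0.5697
G1 X12.10 Y19.10 E0.6330
G1 X9.99 Y20.51 E0.6964
G1 X7.50 Y21.00 E0.7597
G1 X5.01 Y20.51 E0.8230
G1 X2.90 Y19.10 E0.8863
G1 X1.49 Y16.99 E0.9496
G1 X1.00 Y14.50 E1.0129

At z = 15.9 mm: the cylinder is not intersected at this z (z outside [0, 12.5]); the r=6.5 cylinder at (7.5, 14.5) gives a regular 16-gon of circumradius 6.5 (constant along its height); Merging all regions: only the r=6.5 cylinder at (7.5, 14.5) is present, so the union is just that shape — 1 connected region. The outline is a single polygon with 16 vertices. Extrusion per mm of travel: 0.4 × 0.15 / (π × 0.875²) = 0.024945. Accumulating E over each segment gives final E = 1.0129.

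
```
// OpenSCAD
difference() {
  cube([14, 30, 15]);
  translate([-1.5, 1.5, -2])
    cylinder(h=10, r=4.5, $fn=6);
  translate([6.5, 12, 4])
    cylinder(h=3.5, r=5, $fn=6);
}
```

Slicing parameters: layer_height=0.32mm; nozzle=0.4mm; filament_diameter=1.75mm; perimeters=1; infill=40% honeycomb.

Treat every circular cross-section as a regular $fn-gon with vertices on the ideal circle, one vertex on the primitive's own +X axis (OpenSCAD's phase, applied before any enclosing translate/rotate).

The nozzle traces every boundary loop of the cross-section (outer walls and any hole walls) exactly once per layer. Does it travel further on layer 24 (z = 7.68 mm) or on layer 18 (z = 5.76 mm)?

Layer 24 (z = 7.68): the cube (footprint 14×30) is included at this height (perimeter 88.00 mm); the r=4.5 cylinder at (-1.5, 1.5) contributes a regular 6-gon of circumradius 4.5 (perimeter = 2·6·4.500·sin(180°/6) = 27.00 mm); the cylinder at (6.5, 12) is absent (z outside [4, 7.5]); Taking the first minus the rest: starting from the 14×30 cube, the r=4.5 cylinder at (-1.5, 1.5) partially overlaps it — only the 11.16 mm² overlap (of its 52.61 mm²) is removed, clipping the outline — boundary = 87.45 mm. So its perimeter = 87.45 mm. Layer 18 (z = 5.76): the cube is present — its section is the full 14×30 rectangle (perimeter 88.00 mm); the cylinder at (-1.5, 1.5): section is a regular 6-gon, circumradius r=4.5 (perimeter = 2·6·4.500·sin(180°/6) = 27.00 mm); the r=5 cylinder at (6.5, 12) gives a regular 6-gon of circumradius 5 (constant along its height) (perimeter = 2·6·5.000·sin(180°/6) = 30.00 mm); After the difference (first − rest): starting from the 14×30 cube, the r=4.5 cylinder at (-1.5, 1.5) partially overlaps it — only the 11.16 mm² overlap (of its 52.61 mm²) is removed, clipping the outline; the r=5 cylinder at (6.5, 12) lies wholly inside it (removes its full 64.95 mm² and its 30.00 mm outline becomes a hole wall) — boundary (outer + 1 inner loop) = 117.45 mm. So its perimeter = 117.45 mm. Layer 18 is larger (117.45 vs 87.45 mm).

layer 18 (z = 5.76 mm)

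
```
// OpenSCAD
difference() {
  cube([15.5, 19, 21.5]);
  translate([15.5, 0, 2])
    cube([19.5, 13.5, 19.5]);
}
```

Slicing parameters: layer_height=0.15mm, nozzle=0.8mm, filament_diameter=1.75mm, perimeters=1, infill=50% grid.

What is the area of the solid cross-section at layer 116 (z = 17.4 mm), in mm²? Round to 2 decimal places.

At z = 17.4 mm: the 15.5×19 cube contributes its full rectangle (area 294.50 mm²); the cube at (15.5, 0) is present — its section is the full 19.5×13.5 rectangle (area 263.25 mm²); Taking the first minus the rest: starting from the 15.5×19 cube (294.50 mm²), the 19.5×13.5 cube at (15.5, 0) misses the remaining region (no effect) — area = 294.50 mm². Overall, the cross-section is a single solid region. Net area = 294.50 mm².

294.50 mm²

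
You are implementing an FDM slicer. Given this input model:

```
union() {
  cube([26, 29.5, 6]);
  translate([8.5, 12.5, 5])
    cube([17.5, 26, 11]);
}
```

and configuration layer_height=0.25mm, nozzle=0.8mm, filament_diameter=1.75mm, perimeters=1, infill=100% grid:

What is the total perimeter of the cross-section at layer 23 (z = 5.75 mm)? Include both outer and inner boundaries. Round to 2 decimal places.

At z = 5.75 mm: the cube (footprint 26×29.5) is included at this height (perimeter 111.00 mm); the cube at (8.5, 12.5) is present — its section is the full 17.5×26 rectangle (perimeter 87.00 mm); Merging all regions: the regions partially overlap (shared area 297.50 mm²), so the edge portions inside another operand are dropped and the merged outline is re-measured after clipping — boundary = 129.00 mm. Overall, the cross-section is a single solid region. Total boundary length (outer) = 129.00 mm.

129.00 mm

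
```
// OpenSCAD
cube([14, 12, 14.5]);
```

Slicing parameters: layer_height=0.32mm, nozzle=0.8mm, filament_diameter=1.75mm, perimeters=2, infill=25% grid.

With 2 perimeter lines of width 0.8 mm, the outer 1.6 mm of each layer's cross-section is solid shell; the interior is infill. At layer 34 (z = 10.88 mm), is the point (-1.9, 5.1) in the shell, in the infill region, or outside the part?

outside

At z = 10.88 mm: the cube is present — its section is the full 14×12 rectangle. Overall, the cross-section is a single solid region. The nearest boundary edge runs (0.00, 12.00)→(0.00, 0.00); distance from the point to it = 1.90 mm. The point is not inside any of the regions above, so it lies outside the cross-section (1.90 mm from the nearest boundary).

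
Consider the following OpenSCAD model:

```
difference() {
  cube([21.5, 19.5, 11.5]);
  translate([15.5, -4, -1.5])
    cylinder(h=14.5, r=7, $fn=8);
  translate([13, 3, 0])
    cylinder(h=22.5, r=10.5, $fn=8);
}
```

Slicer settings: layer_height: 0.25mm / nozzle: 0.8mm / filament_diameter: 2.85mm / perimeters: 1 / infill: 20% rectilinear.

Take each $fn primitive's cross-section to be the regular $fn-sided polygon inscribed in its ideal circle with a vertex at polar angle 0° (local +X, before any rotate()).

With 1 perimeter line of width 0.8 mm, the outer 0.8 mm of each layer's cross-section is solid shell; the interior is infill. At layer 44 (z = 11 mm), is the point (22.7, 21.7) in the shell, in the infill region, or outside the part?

outside

At z = 11 mm: the cube (footprint 21.5×19.5) is included at this height; the r=7 cylinder at (15.5, -4) gives a regular 8-gon of circumradius 7 (constant along its height); the cylinder at (13, 3): section is a regular 8-gon, circumradius r=10.5; After the difference (first − rest): starting from the 21.5×19.5 cube, the r=7 cylinder at (15.5, -4) partially overlaps it — only the 19.92 mm² overlap (of its 138.59 mm²) is removed, clipping the outline; the r=10.5 cylinder at (13, 3) partially overlaps it — only the 186.30 mm² overlap (of its 311.83 mm²) is removed, clipping the outline — 1 connected region. Overall, the cross-section is a single solid region. The nearest boundary edge runs (0.00, 19.50)→(21.50, 19.50); distance from the point to it = 2.51 mm. The point is not inside any of the regions above, so it lies outside the cross-section (2.51 mm from the nearest boundary).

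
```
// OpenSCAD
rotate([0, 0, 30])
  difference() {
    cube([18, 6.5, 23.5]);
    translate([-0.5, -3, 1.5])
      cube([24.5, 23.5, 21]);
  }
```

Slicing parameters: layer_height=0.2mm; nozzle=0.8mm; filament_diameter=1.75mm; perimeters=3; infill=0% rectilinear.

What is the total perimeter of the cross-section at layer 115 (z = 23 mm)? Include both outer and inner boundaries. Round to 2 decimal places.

49.00 mm

At z = 23 mm: the cube is present — its section is the full 18×6.5 rectangle (perimeter 49.00 mm); the cube at (-0.5, -3) is not intersected at this z (z outside [1.5, 22.5]); Taking the first minus the rest: none of the subtracted shapes is present at this height, so the 18×6.5 cube is unchanged — boundary = 49.00 mm; (rotated 30° about Z; rotation is an isometry so areas/perimeters/island counts are preserved). Overall, the cross-section is a single solid region. Total boundary length (outer) = 49.00 mm.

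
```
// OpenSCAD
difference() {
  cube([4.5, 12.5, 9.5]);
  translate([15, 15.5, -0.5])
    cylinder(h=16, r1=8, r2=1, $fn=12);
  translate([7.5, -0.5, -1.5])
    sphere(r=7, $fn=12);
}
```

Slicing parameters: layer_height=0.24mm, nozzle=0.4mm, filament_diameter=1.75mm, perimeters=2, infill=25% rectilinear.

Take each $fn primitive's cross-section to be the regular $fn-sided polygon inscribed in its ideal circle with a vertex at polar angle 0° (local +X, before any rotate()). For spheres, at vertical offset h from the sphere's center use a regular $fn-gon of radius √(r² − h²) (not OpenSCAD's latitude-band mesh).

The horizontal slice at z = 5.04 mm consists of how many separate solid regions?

At z = 5.04 mm: the cube (footprint 4.5×12.5) is included at this height; the cone at (15, 15.5) (r1=8→r2=1) has section circumradius 5.576 here — a regular 12-gon; the r=7 sphere at (7.5, -0.5) contributes a regular 12-gon of circumradius √(7²−6.54²) = 2.496; Taking the first minus the rest: starting from the 4.5×12.5 cube, the cone at (15, 15.5) misses the remaining region (no effect); the r=7 sphere at (7.5, -0.5) misses the remaining region (no effect) — 1 connected region. The result has 1 disconnected region.

1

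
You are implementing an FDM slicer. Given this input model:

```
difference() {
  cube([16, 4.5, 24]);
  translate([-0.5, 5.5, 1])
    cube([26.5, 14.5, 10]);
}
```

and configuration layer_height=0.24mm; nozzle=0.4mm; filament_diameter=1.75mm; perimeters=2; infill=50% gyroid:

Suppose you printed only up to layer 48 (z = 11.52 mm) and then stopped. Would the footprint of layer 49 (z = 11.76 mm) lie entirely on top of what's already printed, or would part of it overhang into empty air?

entirely on top

Compare the two slices. At z = 11.52: the cube (footprint 16×4.5) is included at this height (area 72.00 mm²); the cube at (-0.5, 5.5) is not intersected at this z (z outside [1, 11]); After the difference (first − rest): none of the subtracted shapes is present at this height, so the 16×4.5 cube is unchanged — area = 72.00 mm². At z = 11.76: the 16×4.5 cube contributes its full rectangle (area 72.00 mm²); the cube at (-0.5, 5.5) is absent (z outside [1, 11]); After the difference (first − rest): none of the subtracted shapes is present at this height, so the 16×4.5 cube is unchanged — area = 72.00 mm². Checking containment: the cross-section at z = 11.76 is a subset of the cross-section at z = 11.52.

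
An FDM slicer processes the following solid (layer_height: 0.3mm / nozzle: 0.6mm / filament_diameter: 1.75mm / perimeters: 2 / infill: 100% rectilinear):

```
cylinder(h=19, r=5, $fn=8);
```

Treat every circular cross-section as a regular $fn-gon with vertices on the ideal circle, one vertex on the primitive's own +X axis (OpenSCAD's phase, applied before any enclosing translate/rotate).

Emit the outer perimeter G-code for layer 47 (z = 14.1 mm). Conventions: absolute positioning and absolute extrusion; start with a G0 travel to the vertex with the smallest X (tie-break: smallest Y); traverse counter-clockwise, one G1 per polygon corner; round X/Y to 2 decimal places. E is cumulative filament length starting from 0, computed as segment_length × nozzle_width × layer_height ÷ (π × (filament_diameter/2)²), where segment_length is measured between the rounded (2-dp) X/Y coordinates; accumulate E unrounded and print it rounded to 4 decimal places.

G0 X-5.00 Y0.00 Z14.10
G1 X-3.54 Y-3.54 E0.2866
G1 X0.00 Y-5.00 E0.5731
G1 X3.54 Y-3.54 E0.8597
G1 X5.00 Y0.00 E1.1463
G1 X3.54 Y3.54 E1.4328
G1 X0.00 Y5.00 E1.7194
G1 X-3.54 Y3.54 E2.0059
G1 X-5.00 Y0.00 E2.2925

At z = 14.1 mm: the r=5 cylinder gives a regular 8-gon of circumradius 5 (constant along its height). The outline is a single polygon with 8 vertices. Extrusion per mm of travel: 0.6 × 0.3 / (π × 0.875²) = 0.074835. Accumulating E over each segment gives final E = 2.2925.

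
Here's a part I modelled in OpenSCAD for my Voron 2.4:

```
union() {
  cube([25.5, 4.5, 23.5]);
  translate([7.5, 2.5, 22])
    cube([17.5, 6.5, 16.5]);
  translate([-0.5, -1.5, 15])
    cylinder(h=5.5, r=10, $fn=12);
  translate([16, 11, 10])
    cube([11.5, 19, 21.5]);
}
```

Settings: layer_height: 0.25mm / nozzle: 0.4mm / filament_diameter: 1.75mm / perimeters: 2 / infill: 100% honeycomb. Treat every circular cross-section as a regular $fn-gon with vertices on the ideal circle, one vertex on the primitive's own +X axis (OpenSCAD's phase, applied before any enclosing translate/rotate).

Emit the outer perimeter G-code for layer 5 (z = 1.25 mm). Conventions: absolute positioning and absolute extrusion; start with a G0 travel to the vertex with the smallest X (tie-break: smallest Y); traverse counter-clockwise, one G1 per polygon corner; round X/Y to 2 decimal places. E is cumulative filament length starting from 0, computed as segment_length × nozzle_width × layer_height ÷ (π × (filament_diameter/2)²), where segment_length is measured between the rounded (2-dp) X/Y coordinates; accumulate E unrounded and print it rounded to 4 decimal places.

G0 X0.00 Y0.00 Z1.25
G1 X25.50 Y0.00 E1.0602
G1 X25.50 Y4.50 E1.2473
G1 X0.00 Y4.50 E2.3074
G1 X0.00 Y0.00 E2.4945

At z = 1.25 mm: the 25.5×4.5 cube contributes its full rectangle; the cube at (7.5, 2.5) is not intersected at this z (z outside [22, 38.5]); the cylinder at (-0.5, -1.5) is not intersected at this z (z outside [15, 20.5]); the cube at (16, 11) is not intersected at this z (z outside [10, 31.5]); Taking the union: only the 25.5×4.5 cube is present, so the union is just that shape — 1 connected region. The outline is a single polygon with 4 vertices. Extrusion per mm of travel: 0.4 × 0.25 / (π × 0.875²) = 0.041575. Accumulating E over each segment gives final E = 2.4945.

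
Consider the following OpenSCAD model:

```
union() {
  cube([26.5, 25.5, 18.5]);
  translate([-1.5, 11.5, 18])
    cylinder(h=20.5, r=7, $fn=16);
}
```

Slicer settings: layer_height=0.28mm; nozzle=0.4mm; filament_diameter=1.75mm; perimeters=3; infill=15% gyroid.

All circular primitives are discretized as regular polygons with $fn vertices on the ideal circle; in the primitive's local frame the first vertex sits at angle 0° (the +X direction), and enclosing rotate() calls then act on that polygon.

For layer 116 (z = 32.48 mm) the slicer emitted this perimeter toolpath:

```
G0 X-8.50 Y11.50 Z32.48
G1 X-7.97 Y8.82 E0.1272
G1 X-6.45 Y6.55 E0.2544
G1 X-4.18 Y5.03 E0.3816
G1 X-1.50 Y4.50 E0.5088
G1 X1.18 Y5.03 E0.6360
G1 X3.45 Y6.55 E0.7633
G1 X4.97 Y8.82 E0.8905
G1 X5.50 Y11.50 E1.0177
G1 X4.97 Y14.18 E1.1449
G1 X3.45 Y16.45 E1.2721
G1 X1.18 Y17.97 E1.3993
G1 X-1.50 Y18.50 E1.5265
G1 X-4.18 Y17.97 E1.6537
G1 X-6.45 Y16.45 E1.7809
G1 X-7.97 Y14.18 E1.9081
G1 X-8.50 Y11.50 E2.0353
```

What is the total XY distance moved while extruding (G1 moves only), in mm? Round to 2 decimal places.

43.71 mm

Sum the Euclidean lengths of each G1 segment: total = 43.71 mm.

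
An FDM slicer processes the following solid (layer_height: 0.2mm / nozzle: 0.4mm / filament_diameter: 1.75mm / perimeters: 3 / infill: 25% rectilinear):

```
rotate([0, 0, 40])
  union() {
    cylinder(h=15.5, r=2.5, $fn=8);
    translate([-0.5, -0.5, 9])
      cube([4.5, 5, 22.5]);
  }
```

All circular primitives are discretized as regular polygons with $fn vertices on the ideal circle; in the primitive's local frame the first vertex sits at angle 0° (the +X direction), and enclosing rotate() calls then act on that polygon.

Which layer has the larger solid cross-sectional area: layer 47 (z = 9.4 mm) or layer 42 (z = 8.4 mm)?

Layer 47 (z = 9.4): the r=2.5 cylinder gives a regular 8-gon of circumradius 2.5 (constant along its height) (area = (8/2)·2.500²·sin(360°/8) = 17.68 mm²); the 4.5×5 cube at (-0.5, -0.5) contributes its full rectangle (area 22.50 mm²); Taking the union: the regions partially overlap — summed areas 40.18 mm² minus the doubly-counted overlap 7.07 mm² gives 33.11 mm² — area = 33.11 mm²; (whole slice rotated 40° about Z — lengths, areas and connectivity unchanged). So its area = 33.11 mm². Layer 42 (z = 8.4): the r=2.5 cylinder gives a regular 8-gon of circumradius 2.5 (constant along its height) (area = (8/2)·2.500²·sin(360°/8) = 17.68 mm²); the cube at (-0.5, -0.5) is not intersected at this z (z outside [9, 31.5]); Combining (union): only the r=2.5 cylinder is present, so the union is just that shape — area = 17.68 mm²; (rotated 40° about Z; rotation is an isometry so areas/perimeters/island counts are preserved). So its area = 17.68 mm². Layer 47 is larger (33.11 vs 17.68 mm²).

layer 47 (z = 9.4 mm)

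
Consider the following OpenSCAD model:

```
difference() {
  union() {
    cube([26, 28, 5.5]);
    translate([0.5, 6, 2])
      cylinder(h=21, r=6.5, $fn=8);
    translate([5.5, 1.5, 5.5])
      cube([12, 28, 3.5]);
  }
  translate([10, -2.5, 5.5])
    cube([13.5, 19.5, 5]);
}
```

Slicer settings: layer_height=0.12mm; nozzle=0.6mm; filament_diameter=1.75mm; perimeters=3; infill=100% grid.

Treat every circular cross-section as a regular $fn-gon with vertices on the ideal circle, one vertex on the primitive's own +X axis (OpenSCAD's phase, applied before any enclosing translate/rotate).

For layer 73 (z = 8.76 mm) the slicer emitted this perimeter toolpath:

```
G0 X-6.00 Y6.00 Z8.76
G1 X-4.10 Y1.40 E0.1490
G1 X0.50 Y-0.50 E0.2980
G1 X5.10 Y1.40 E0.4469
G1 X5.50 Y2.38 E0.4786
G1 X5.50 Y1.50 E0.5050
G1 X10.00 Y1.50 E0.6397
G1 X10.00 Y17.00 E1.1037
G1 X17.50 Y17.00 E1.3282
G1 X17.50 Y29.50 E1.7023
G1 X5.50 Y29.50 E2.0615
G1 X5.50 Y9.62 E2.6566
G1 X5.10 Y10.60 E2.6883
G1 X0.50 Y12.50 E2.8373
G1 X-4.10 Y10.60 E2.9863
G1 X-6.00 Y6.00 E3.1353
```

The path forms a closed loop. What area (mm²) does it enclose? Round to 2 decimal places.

Apply the shoelace formula to the sequence of (X, Y) vertices; enclosed area = 333.90 mm².

333.90 mm²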